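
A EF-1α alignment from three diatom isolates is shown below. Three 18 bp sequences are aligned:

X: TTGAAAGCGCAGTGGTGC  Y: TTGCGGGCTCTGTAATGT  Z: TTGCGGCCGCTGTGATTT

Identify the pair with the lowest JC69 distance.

Y and Z

X–Y: 8/18 differ, p = 0.444, d = 0.673.
X–Z: 8/18 differ, p = 0.444, d = 0.673.
Y–Z: 4/18 differ, p = 0.222, d = 0.264.
The smallest distance is between Y and Z.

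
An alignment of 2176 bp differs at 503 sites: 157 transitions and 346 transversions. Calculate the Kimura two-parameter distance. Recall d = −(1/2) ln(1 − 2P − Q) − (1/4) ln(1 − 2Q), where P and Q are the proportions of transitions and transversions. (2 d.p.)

0.28

P = 157/2176 ≈ 0.072151 and Q = 346/2176 ≈ 0.159007.
Under the Kimura two-parameter model, d = −½ ln(1 − 2P − Q) − ¼ ln(1 − 2Q).
1 − 2P − Q = 0.696691, giving −½ ln(0.696691) = 0.180707.
1 − 2Q = 0.681986, giving −¼ ln(0.681986) = 0.095687.
d = 0.180707 + 0.095687 = 0.276394.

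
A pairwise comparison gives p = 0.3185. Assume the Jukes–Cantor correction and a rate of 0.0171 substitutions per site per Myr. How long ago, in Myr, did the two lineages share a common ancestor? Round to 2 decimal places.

d = −(3/4) ln(1 − 4p/3) = −0.75 ln(1 − 0.424667) = −0.75 ln(0.575333)
  = −0.75 × (-0.552806) = 0.414605 substitutions/site.
Under a molecular clock d = 2μt, so t = d/(2μ) = 0.414605 / (2 × 0.0171) = 12.12 Myr.

12.12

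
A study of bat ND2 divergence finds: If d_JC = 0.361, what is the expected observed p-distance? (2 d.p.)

p = (3/4)(1 − e^(−4d/3)) = 0.75 × (1 − e^(-0.481333)) = 0.75 × (1 − 0.617959) = 0.286531.

0.29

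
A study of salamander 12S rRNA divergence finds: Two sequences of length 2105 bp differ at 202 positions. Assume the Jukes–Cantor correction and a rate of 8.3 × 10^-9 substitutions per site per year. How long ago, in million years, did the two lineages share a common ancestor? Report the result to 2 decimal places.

p = 202/2105 ≈ 0.095962.
d = −(3/4) ln(1 − 4p/3) = −0.75 ln(1 − 0.127949) = −0.75 ln(0.872051)
  = −0.75 × (-0.136907) = 0.102680 substitutions/site.
Under a molecular clock d = 2μt, so t = d/(2μ) = 0.102680 / (2 × 8.3 × 10^-9) = 6.19 million years.

6.19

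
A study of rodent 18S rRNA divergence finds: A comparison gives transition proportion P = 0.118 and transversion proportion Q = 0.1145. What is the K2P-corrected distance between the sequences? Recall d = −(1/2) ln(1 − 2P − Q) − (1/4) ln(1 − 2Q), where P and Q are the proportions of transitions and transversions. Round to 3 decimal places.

Under the Kimura two-parameter model, d = −½ ln(1 − 2P − Q) − ¼ ln(1 − 2Q).
1 − 2P − Q = 0.6495, giving −½ ln(0.6495) = 0.215776.
1 − 2Q = 0.771, giving −¼ ln(0.771) = 0.065017.
d = 0.215776 + 0.065017 = 0.280793.

0.281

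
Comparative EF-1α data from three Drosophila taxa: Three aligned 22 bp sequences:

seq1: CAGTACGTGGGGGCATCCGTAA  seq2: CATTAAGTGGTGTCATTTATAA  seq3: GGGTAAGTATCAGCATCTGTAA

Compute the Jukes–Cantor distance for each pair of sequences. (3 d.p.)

d(seq1,seq2) = 0.414, d(seq1,seq3) = 0.497, d(seq2,seq3) = 0.699

seq1–seq2: 7/22 sites differ → p ≈ 0.318182, d = −0.75 ln(1 − 0.424243) = 0.414052 ≈ 0.414.
seq1–seq3: 8/22 sites differ → p ≈ 0.363636, d = −0.75 ln(1 − 0.484848) = 0.497470 ≈ 0.497.
seq2–seq3: 10/22 sites differ → p ≈ 0.454545, d = −0.75 ln(1 − 0.60606) = 0.698667 ≈ 0.699.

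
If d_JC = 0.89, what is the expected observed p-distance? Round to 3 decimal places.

p = (3/4)(1 − e^(−4d/3)) = 0.75 × (1 − e^(-1.186667)) = 0.75 × (1 − 0.305237) = 0.521072.

0.521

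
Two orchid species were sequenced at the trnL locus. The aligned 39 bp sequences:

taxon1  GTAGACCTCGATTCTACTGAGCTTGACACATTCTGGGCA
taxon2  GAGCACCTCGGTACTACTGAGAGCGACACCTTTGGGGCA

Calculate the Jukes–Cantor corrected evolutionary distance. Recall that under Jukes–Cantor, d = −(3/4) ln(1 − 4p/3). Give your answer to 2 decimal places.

0.35

The sequences differ at 11 of 39 sites, so p = 11/39 ≈ 0.282051.
d = −(3/4) ln(1 − 4p/3) = −0.75 ln(1 − 0.376068) = −0.75 ln(0.623932)
  = −0.75 × (-0.471714) = 0.353786 substitutions/site.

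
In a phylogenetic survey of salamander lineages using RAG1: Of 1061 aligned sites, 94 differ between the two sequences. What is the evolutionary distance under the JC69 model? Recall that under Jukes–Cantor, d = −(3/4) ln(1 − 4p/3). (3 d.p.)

p = 94/1061 ≈ 0.088596.
d = −(3/4) ln(1 − 4p/3) = −0.75 ln(1 − 0.118128) = −0.75 ln(0.881872)
  = −0.75 × (-0.125708) = 0.094281 substitutions/site.

0.094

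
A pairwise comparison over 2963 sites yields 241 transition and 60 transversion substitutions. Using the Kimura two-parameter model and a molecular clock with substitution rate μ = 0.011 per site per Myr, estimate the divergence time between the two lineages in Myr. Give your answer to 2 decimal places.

5.06

P = 241/2963 ≈ 0.081336 and Q = 60/2963 ≈ 0.02025.
Under the Kimura two-parameter model, d = −½ ln(1 − 2P − Q) − ¼ ln(1 − 2Q).
1 − 2P − Q = 0.817078, giving −½ ln(0.817078) = 0.101010.
1 − 2Q = 0.9595, giving −¼ ln(0.9595) = 0.010336.
d = 0.101010 + 0.010336 = 0.111346.
Under a molecular clock d = 2μt, so t = d/(2μ) = 0.111346 / (2 × 0.011) = 5.06 Myr.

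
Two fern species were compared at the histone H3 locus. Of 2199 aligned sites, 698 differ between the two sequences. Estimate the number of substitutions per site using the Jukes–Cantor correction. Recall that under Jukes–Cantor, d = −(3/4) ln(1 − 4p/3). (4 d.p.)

p = 698/2199 ≈ 0.317417.
d = −(3/4) ln(1 − 4p/3) = −0.75 ln(1 − 0.423223) = −0.75 ln(0.576777)
  = −0.75 × (-0.550300) = 0.412725 substitutions/site.

0.4127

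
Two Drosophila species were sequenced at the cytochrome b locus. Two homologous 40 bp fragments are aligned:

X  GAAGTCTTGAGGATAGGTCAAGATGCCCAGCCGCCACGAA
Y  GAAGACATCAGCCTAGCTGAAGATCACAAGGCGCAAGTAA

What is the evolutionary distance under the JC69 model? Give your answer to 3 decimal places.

The sequences differ at 14 of 40 sites, so p = 14/40 = 0.35.
d = −(3/4) ln(1 − 4p/3) = −0.75 ln(1 − 0.466667) = −0.75 ln(0.533333)
  = −0.75 × (-0.628609) = 0.471457 substitutions/site.

0.471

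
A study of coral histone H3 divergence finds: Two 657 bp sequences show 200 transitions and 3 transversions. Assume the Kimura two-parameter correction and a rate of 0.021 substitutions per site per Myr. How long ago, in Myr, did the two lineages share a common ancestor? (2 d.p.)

11.37

P = 200/657 ≈ 0.304414 and Q = 3/657 ≈ 0.004566.
Under the Kimura two-parameter model, d = −½ ln(1 − 2P − Q) − ¼ ln(1 − 2Q).
1 − 2P − Q = 0.386606, giving −½ ln(0.386606) = 0.475175.
1 − 2Q = 0.990868, giving −¼ ln(0.990868) = 0.002293.
d = 0.475175 + 0.002293 = 0.477468.
Under a molecular clock d = 2μt, so t = d/(2μ) = 0.477468 / (2 × 0.021) = 11.37 Myr.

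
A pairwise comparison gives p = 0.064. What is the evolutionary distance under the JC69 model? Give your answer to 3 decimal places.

0.067

d = −(3/4) ln(1 − 4p/3) = −0.75 ln(1 − 0.085333) = −0.75 ln(0.914667)
  = −0.75 × (-0.089195) = 0.066896 substitutions/site.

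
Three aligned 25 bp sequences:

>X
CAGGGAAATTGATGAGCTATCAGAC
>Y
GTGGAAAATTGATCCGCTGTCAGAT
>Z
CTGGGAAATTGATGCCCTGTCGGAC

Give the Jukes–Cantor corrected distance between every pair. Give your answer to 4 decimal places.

X–Y: 7/25 sites differ → p = 0.28, d = −0.75 ln(1 − 0.373333) = 0.350505 ≈ 0.3505.
X–Z: 5/25 sites differ → p = 0.2, d = −0.75 ln(1 − 0.266667) = 0.232617 ≈ 0.2326.
Y–Z: 6/25 sites differ → p = 0.24, d = −0.75 ln(1 − 0.32) = 0.289247 ≈ 0.2892.

d(X,Y) = 0.3505, d(X,Z) = 0.2326, d(Y,Z) = 0.2892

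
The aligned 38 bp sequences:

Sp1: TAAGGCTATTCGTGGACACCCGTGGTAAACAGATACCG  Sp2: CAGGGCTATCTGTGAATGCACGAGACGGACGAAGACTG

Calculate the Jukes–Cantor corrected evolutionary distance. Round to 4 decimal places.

0.6807

The sequences differ at 17 of 38 sites, so p = 17/38 ≈ 0.447368.
d = −(3/4) ln(1 − 4p/3) = −0.75 ln(1 − 0.596491) = −0.75 ln(0.403509)
  = −0.75 × (-0.907556) = 0.680667 substitutions/site.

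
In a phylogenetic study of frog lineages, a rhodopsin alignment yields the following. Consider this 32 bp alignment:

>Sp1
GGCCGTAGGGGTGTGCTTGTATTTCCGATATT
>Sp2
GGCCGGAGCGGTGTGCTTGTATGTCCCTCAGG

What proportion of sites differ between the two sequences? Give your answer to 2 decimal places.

The sequences differ at 8 of 32 positions (sites 6, 9, 23, 27, 28, 29, 31, 32).
p = 8/32 = 0.25.

0.25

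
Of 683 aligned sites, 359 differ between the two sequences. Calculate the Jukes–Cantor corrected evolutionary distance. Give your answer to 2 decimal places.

0.91

p = 359/683 ≈ 0.525622.
d = −(3/4) ln(1 − 4p/3) = −0.75 ln(1 − 0.700829) = −0.75 ln(0.299171)
  = −0.75 × (-1.206740) = 0.905055 substitutions/site.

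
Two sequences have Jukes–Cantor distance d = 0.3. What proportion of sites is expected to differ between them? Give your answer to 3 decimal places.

p = (3/4)(1 − e^(−4d/3)) = 0.75 × (1 − e^(-0.4)) = 0.75 × (1 − 0.670320) = 0.247260.

0.247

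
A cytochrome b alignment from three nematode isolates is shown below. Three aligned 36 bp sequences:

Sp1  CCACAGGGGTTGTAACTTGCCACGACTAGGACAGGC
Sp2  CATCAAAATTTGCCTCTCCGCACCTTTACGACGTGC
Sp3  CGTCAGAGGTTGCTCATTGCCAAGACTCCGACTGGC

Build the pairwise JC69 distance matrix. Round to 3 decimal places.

d(Sp1,Sp2) = 0.824, d(Sp1,Sp3) = 0.392, d(Sp2,Sp3) = 0.745

Sp1–Sp2: 18/36 sites differ → p = 0.5, d = −0.75 ln(1 − 0.666667) = 0.823960 ≈ 0.824.
Sp1–Sp3: 11/36 sites differ → p ≈ 0.305556, d = −0.75 ln(1 − 0.407408) = 0.392437 ≈ 0.392.
Sp2–Sp3: 17/36 sites differ → p ≈ 0.472222, d = −0.75 ln(1 − 0.629629) = 0.744938 ≈ 0.745.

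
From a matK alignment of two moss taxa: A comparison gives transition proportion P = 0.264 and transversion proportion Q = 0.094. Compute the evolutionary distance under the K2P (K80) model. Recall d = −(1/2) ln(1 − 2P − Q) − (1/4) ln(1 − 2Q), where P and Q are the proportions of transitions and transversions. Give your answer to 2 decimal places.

Under the Kimura two-parameter model, d = −½ ln(1 − 2P − Q) − ¼ ln(1 − 2Q).
1 − 2P − Q = 0.378, giving −½ ln(0.378) = 0.486431.
1 − 2Q = 0.812, giving −¼ ln(0.812) = 0.052064.
d = 0.486431 + 0.052064 = 0.538495.

0.54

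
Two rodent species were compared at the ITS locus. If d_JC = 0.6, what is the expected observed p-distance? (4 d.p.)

0.4130

p = (3/4)(1 − e^(−4d/3)) = 0.75 × (1 − e^(-0.8)) = 0.75 × (1 − 0.449329) = 0.413003.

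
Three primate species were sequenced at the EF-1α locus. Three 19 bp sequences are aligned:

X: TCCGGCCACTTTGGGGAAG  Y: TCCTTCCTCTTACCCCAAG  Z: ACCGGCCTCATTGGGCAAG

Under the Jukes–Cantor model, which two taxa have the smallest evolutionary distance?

X–Y: 8/19 differ, p = 0.421, d = 0.618.
X–Z: 4/19 differ, p = 0.211, d = 0.247.
Y–Z: 8/19 differ, p = 0.421, d = 0.618.
The smallest distance is between X and Z.

X and Z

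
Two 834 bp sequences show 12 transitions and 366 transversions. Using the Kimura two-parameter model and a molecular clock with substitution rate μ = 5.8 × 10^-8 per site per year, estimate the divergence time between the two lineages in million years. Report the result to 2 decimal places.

7.25

P = 12/834 ≈ 0.014388 and Q = 366/834 ≈ 0.438849.
Under the Kimura two-parameter model, d = −½ ln(1 − 2P − Q) − ¼ ln(1 − 2Q).
1 − 2P − Q = 0.532375, giving −½ ln(0.532375) = 0.315204.
1 − 2Q = 0.122302, giving −¼ ln(0.122302) = 0.525315.
d = 0.315204 + 0.525315 = 0.840519.
Under a molecular clock d = 2μt, so t = d/(2μ) = 0.840519 / (2 × 5.8 × 10^-8) = 7.25 million years.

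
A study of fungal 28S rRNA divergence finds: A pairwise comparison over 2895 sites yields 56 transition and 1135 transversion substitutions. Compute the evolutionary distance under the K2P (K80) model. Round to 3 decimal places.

P = 56/2895 ≈ 0.019344 and Q = 1135/2895 ≈ 0.392055.
Under the Kimura two-parameter model, d = −½ ln(1 − 2P − Q) − ¼ ln(1 − 2Q).
1 − 2P − Q = 0.569257, giving −½ ln(0.569257) = 0.281712.
1 − 2Q = 0.21589, giving −¼ ln(0.21589) = 0.383247.
d = 0.281712 + 0.383247 = 0.664959.

0.665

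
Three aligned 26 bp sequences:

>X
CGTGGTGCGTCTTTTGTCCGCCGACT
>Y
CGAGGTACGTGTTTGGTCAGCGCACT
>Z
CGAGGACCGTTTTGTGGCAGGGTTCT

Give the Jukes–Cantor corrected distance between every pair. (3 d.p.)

d(X,Y) = 0.334, d(X,Z) = 0.623, d(Y,Z) = 0.464

X–Y: 7/26 sites differ → p ≈ 0.269231, d = −0.75 ln(1 − 0.358975) = 0.333515 ≈ 0.334.
X–Z: 11/26 sites differ → p ≈ 0.423077, d = −0.75 ln(1 − 0.564103) = 0.622762 ≈ 0.623.
Y–Z: 9/26 sites differ → p ≈ 0.346154, d = −0.75 ln(1 − 0.461539) = 0.464280 ≈ 0.464.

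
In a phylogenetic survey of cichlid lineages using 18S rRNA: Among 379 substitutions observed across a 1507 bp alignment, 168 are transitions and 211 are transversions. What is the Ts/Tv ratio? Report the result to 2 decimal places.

0.80

R = 168/211 = 0.796208… ≈ 0.80 (to 2 d.p.).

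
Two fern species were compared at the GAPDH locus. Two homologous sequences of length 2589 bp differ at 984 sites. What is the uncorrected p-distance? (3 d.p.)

p = 984/2589 = 0.380069… ≈ 0.380 (to 3 d.p.).

0.380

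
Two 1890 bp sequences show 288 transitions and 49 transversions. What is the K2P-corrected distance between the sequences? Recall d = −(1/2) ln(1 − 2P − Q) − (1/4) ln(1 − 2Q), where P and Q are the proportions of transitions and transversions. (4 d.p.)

P = 288/1890 ≈ 0.152381 and Q = 49/1890 ≈ 0.025926.
Under the Kimura two-parameter model, d = −½ ln(1 − 2P − Q) − ¼ ln(1 − 2Q).
1 − 2P − Q = 0.669312, giving −½ ln(0.669312) = 0.200752.
1 − 2Q = 0.948148, giving −¼ ln(0.948148) = 0.013311.
d = 0.200752 + 0.013311 = 0.214063.

0.2141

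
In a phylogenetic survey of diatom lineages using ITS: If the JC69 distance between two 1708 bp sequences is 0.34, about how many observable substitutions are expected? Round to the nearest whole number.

Invert JC69: p = (3/4)(1 − e^(−4d/3)) = 0.75 × (1 − e^(-0.453333)) = 0.75 × (1 − 0.635506) = 0.273371.
Expected differing sites = pL ≈ 0.273371 × 1708 = 466.917668 ≈ 467.

467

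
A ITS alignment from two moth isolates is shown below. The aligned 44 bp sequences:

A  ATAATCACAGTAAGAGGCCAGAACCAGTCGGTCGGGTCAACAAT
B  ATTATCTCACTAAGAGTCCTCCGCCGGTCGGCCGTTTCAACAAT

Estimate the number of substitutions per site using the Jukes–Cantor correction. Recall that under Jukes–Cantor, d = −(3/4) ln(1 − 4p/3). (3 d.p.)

0.339

The sequences differ at 12 of 44 sites, so p = 12/44 ≈ 0.272727.
d = −(3/4) ln(1 − 4p/3) = −0.75 ln(1 − 0.363636) = −0.75 ln(0.636364)
  = −0.75 × (-0.451985) = 0.338989 substitutions/site.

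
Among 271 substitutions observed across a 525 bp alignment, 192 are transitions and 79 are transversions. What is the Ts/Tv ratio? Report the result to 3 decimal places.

R = 192/79 = 2.430379… ≈ 2.430 (to 3 d.p.).

2.430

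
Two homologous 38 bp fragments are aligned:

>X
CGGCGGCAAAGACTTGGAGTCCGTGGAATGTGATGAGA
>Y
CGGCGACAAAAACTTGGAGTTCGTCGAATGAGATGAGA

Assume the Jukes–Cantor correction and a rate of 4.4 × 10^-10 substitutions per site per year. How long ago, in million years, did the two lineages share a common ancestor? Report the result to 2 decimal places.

164.41

The sequences differ at 5 of 38 sites (6, 11, 21, 25, 31), so p = 5/38 ≈ 0.131579.
d = −(3/4) ln(1 − 4p/3) = −0.75 ln(1 − 0.175439) = −0.75 ln(0.824561)
  = −0.75 × (-0.192904) = 0.144678 substitutions/site.
Under a molecular clock d = 2μt, so t = d/(2μ) = 0.144678 / (2 × 4.4 × 10^-10) = 164.41 million years.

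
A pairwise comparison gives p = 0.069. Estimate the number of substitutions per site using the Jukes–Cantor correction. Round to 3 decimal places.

d = −(3/4) ln(1 − 4p/3) = −0.75 ln(1 − 0.092) = −0.75 ln(0.908)
  = −0.75 × (-0.096511) = 0.072383 substitutions/site.

0.072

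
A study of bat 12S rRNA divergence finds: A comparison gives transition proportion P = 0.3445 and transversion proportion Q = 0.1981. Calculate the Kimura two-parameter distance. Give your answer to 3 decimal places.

1.217

Under the Kimura two-parameter model, d = −½ ln(1 − 2P − Q) − ¼ ln(1 − 2Q).
1 − 2P − Q = 0.1129, giving −½ ln(0.1129) = 1.090626.
1 − 2Q = 0.6038, giving −¼ ln(0.6038) = 0.126128.
d = 1.090626 + 0.126128 = 1.216754.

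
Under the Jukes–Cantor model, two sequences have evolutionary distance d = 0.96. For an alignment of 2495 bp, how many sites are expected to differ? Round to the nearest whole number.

1351

Invert JC69: p = (3/4)(1 − e^(−4d/3)) = 0.75 × (1 − e^(-1.28)) = 0.75 × (1 − 0.278037) = 0.541472.
Expected differing sites = pL ≈ 0.541472 × 2495 = 1350.97264 ≈ 1351.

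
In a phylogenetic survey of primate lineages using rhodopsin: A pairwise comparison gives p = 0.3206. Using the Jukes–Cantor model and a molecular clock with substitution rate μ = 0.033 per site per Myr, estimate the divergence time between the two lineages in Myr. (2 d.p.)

d = −(3/4) ln(1 − 4p/3) = −0.75 ln(1 − 0.427467) = −0.75 ln(0.572533)
  = −0.75 × (-0.557685) = 0.418264 substitutions/site.
Under a molecular clock d = 2μt, so t = d/(2μ) = 0.418264 / (2 × 0.033) = 6.34 Myr.

6.34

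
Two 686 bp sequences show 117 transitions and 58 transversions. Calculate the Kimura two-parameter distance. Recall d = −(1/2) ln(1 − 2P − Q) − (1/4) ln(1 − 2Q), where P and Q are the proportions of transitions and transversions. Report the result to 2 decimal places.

P = 117/686 ≈ 0.170554 and Q = 58/686 ≈ 0.084548.
Under the Kimura two-parameter model, d = −½ ln(1 − 2P − Q) − ¼ ln(1 − 2Q).
1 − 2P − Q = 0.574344, giving −½ ln(0.574344) = 0.277263.
1 − 2Q = 0.830904, giving −¼ ln(0.830904) = 0.046310.
d = 0.277263 + 0.046310 = 0.323573.

0.32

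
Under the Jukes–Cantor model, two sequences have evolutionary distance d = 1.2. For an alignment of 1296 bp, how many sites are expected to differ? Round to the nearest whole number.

Invert JC69: p = (3/4)(1 − e^(−4d/3)) = 0.75 × (1 − e^(-1.6)) = 0.75 × (1 − 0.201897) = 0.598577.
Expected differing sites = pL ≈ 0.598577 × 1296 = 775.755792 ≈ 776.

776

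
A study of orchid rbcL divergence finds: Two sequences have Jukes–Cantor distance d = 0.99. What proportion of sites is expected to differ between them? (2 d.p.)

0.55

p = (3/4)(1 − e^(−4d/3)) = 0.75 × (1 − e^(-1.32)) = 0.75 × (1 − 0.267135) = 0.549649.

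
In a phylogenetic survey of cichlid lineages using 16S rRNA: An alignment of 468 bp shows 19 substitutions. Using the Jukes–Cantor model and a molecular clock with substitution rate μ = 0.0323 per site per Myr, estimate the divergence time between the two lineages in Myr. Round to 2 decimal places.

0.65

p = 19/468 ≈ 0.040598.
d = −(3/4) ln(1 − 4p/3) = −0.75 ln(1 − 0.054131) = −0.75 ln(0.945869)
  = −0.75 × (-0.055651) = 0.041738 substitutions/site.
Under a molecular clock d = 2μt, so t = d/(2μ) = 0.041738 / (2 × 0.0323) = 0.65 Myr.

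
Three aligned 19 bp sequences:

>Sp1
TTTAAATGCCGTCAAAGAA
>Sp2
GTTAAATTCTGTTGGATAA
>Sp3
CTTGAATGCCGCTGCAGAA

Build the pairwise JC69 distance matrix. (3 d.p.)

Sp1–Sp2: 7/19 sites differ → p ≈ 0.368421, d = −0.75 ln(1 − 0.491228) = 0.506816 ≈ 0.507.
Sp1–Sp3: 6/19 sites differ → p ≈ 0.315789, d = −0.75 ln(1 − 0.421052) = 0.409907 ≈ 0.410.
Sp2–Sp3: 7/19 sites differ → p ≈ 0.368421, d = −0.75 ln(1 − 0.491228) = 0.506816 ≈ 0.507.

d(Sp1,Sp2) = 0.507, d(Sp1,Sp3) = 0.410, d(Sp2,Sp3) = 0.507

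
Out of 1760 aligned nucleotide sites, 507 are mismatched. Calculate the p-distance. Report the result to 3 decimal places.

0.288

p = 507/1760 = 0.288068… ≈ 0.288 (to 3 d.p.).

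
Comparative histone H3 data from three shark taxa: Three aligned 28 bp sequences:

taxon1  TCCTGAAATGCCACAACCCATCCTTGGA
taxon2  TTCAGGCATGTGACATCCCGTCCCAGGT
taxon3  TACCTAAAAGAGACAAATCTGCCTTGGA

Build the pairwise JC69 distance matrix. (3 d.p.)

d(taxon1,taxon2) = 0.556, d(taxon1,taxon3) = 0.485, d(taxon2,taxon3) = 0.940

taxon1–taxon2: 11/28 sites differ → p ≈ 0.392857, d = −0.75 ln(1 − 0.523809) = 0.556452 ≈ 0.556.
taxon1–taxon3: 10/28 sites differ → p ≈ 0.357143, d = −0.75 ln(1 − 0.476191) = 0.484971 ≈ 0.485.
taxon2–taxon3: 15/28 sites differ → p ≈ 0.535714, d = −0.75 ln(1 − 0.714285) = 0.939570 ≈ 0.940.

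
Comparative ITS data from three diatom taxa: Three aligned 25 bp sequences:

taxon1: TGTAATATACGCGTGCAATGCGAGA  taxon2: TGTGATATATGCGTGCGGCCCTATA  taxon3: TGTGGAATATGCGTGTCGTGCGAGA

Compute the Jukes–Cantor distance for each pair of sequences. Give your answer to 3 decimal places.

taxon1–taxon2: 8/25 sites differ → p = 0.32, d = −0.75 ln(1 − 0.426667) = 0.417216 ≈ 0.417.
taxon1–taxon3: 7/25 sites differ → p = 0.28, d = −0.75 ln(1 − 0.373333) = 0.350505 ≈ 0.351.
taxon2–taxon3: 8/25 sites differ → p = 0.32, d = −0.75 ln(1 − 0.426667) = 0.417216 ≈ 0.417.

d(taxon1,taxon2) = 0.417, d(taxon1,taxon3) = 0.351, d(taxon2,taxon3) = 0.417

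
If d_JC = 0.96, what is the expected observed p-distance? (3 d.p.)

0.541

p = (3/4)(1 − e^(−4d/3)) = 0.75 × (1 − e^(-1.28)) = 0.75 × (1 − 0.278037) = 0.541472.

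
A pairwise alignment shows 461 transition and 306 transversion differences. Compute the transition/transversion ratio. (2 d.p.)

R = 461/306 = 1.506535… ≈ 1.51 (to 2 d.p.).

1.51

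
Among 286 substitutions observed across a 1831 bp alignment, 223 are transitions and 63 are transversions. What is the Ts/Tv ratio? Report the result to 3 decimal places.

3.540

R = 223/63 = 3.539682… ≈ 3.540 (to 3 d.p.).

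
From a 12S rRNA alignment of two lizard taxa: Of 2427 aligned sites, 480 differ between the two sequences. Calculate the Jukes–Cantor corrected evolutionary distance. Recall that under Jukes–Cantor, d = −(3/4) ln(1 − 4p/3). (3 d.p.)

p = 480/2427 ≈ 0.197775.
d = −(3/4) ln(1 − 4p/3) = −0.75 ln(1 − 0.2637) = −0.75 ln(0.7363)
  = −0.75 × (-0.306118) = 0.229589 substitutions/site.

0.230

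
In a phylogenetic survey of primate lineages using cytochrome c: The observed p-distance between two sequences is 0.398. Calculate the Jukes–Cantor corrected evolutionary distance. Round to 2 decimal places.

d = −(3/4) ln(1 − 4p/3) = −0.75 ln(1 − 0.530667) = −0.75 ln(0.469333)
  = −0.75 × (-0.756443) = 0.567332 substitutions/site.

0.57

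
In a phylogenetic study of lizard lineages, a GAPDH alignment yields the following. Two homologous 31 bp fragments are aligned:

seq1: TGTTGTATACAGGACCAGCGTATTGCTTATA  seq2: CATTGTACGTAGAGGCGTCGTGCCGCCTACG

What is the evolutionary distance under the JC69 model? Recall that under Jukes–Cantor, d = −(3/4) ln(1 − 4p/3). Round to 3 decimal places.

0.874

The sequences differ at 16 of 31 sites, so p = 16/31 ≈ 0.516129.
d = −(3/4) ln(1 − 4p/3) = −0.75 ln(1 − 0.688172) = −0.75 ln(0.311828)
  = −0.75 × (-1.165304) = 0.873978 substitutions/site.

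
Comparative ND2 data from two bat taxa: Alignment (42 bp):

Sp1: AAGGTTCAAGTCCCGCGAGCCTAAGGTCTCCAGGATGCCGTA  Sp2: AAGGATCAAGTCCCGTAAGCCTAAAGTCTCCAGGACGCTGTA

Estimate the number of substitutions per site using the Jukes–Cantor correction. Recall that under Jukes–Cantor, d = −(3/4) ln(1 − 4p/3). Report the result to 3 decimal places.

The sequences differ at 6 of 42 sites (5, 16, 17, 25, 36, 39), so p = 6/42 ≈ 0.142857.
d = −(3/4) ln(1 − 4p/3) = −0.75 ln(1 − 0.190476) = −0.75 ln(0.809524)
  = −0.75 × (-0.211309) = 0.158482 substitutions/site.

0.158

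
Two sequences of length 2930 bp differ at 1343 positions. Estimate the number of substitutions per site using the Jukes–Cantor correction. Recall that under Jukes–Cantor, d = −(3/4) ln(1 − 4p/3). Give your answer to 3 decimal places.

p = 1343/2930 ≈ 0.458362.
d = −(3/4) ln(1 − 4p/3) = −0.75 ln(1 − 0.611149) = −0.75 ln(0.388851)
  = −0.75 × (-0.944559) = 0.708419 substitutions/site.

0.708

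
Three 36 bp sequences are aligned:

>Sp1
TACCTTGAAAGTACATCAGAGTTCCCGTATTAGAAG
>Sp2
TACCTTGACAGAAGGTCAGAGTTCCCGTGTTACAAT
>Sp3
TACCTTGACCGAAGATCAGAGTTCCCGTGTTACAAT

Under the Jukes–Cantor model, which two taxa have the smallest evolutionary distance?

Sp2 and Sp3

Sp1–Sp2: 7/36 differ, p = 0.194, d = 0.225.
Sp1–Sp3: 7/36 differ, p = 0.194, d = 0.225.
Sp2–Sp3: 2/36 differ, p = 0.056, d = 0.058.
The smallest distance is between Sp2 and Sp3.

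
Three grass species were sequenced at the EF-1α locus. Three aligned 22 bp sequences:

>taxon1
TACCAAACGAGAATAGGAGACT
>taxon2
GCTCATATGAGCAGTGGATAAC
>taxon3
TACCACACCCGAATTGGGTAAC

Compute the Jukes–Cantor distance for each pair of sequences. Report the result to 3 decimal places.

d(taxon1,taxon2) = 0.824, d(taxon1,taxon3) = 0.497, d(taxon2,taxon3) = 0.699

taxon1–taxon2: 11/22 sites differ → p = 0.5, d = −0.75 ln(1 − 0.666667) = 0.823960 ≈ 0.824.
taxon1–taxon3: 8/22 sites differ → p ≈ 0.363636, d = −0.75 ln(1 − 0.484848) = 0.497470 ≈ 0.497.
taxon2–taxon3: 10/22 sites differ → p ≈ 0.454545, d = −0.75 ln(1 − 0.60606) = 0.698667 ≈ 0.699.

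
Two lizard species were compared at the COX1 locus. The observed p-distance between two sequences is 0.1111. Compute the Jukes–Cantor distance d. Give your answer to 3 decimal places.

0.120

d = −(3/4) ln(1 − 4p/3) = −0.75 ln(1 − 0.148133) = −0.75 ln(0.851867)
  = −0.75 × (-0.160325) = 0.120244 substitutions/site.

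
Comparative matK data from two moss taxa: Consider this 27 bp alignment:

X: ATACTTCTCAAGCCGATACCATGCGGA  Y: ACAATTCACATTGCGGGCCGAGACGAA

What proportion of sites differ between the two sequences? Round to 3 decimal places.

The sequences differ at 13 of 27 positions.
p = 13/27 = 0.481481… ≈ 0.481 (to 3 d.p.).

0.481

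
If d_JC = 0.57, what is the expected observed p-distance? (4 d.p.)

p = (3/4)(1 − e^(−4d/3)) = 0.75 × (1 − e^(-0.76)) = 0.75 × (1 − 0.467666) = 0.399251.

0.3993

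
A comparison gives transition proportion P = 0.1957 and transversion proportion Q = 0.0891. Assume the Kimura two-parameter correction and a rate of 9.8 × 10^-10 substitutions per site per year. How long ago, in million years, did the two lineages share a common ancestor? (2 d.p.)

192.10

Under the Kimura two-parameter model, d = −½ ln(1 − 2P − Q) − ¼ ln(1 − 2Q).
1 − 2P − Q = 0.5195, giving −½ ln(0.5195) = 0.327444.
1 − 2Q = 0.8218, giving −¼ ln(0.8218) = 0.049065.
d = 0.327444 + 0.049065 = 0.376509.
Under a molecular clock d = 2μt, so t = d/(2μ) = 0.376509 / (2 × 9.8 × 10^-10) = 192.10 million years.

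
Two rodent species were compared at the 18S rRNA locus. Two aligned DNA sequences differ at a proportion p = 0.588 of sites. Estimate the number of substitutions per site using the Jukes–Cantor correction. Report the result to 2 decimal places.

1.15

d = −(3/4) ln(1 − 4p/3) = −0.75 ln(1 − 0.784) = −0.75 ln(0.216)
  = −0.75 × (-1.532477) = 1.149358 substitutions/site.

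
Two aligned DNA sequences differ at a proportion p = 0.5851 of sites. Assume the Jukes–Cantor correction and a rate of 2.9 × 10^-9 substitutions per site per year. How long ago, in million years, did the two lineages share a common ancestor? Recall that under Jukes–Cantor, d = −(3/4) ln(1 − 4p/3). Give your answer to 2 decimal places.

195.87

d = −(3/4) ln(1 − 4p/3) = −0.75 ln(1 − 0.780133) = −0.75 ln(0.219867)
  = −0.75 × (-1.514732) = 1.136049 substitutions/site.
Under a molecular clock d = 2μt, so t = d/(2μ) = 1.136049 / (2 × 2.9 × 10^-9) = 195.87 million years.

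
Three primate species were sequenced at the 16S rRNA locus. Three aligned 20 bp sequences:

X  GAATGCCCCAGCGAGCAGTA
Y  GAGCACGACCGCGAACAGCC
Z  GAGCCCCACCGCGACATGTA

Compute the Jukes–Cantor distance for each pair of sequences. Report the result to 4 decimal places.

d(X,Y) = 0.6872, d(X,Z) = 0.5716, d(Y,Z) = 0.4715

X–Y: 9/20 sites differ → p = 0.45, d = −0.75 ln(1 − 0.6) = 0.687218 ≈ 0.6872.
X–Z: 8/20 sites differ → p = 0.4, d = −0.75 ln(1 − 0.533333) = 0.571605 ≈ 0.5716.
Y–Z: 7/20 sites differ → p = 0.35, d = −0.75 ln(1 − 0.466667) = 0.471457 ≈ 0.4715.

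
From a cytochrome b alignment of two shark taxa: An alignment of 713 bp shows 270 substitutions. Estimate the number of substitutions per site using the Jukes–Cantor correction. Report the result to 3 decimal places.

0.527

p = 270/713 ≈ 0.378682.
d = −(3/4) ln(1 − 4p/3) = −0.75 ln(1 − 0.504909) = −0.75 ln(0.495091)
  = −0.75 × (-0.703014) = 0.527261 substitutions/site.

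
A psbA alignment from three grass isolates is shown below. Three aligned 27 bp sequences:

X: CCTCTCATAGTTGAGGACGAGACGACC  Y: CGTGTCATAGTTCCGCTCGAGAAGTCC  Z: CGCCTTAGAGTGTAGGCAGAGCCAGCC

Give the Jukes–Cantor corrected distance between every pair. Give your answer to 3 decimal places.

X–Y: 8/27 sites differ → p ≈ 0.296296, d = −0.75 ln(1 − 0.395061) = 0.376971 ≈ 0.377.
X–Z: 11/27 sites differ → p ≈ 0.407407, d = −0.75 ln(1 − 0.543209) = 0.587647 ≈ 0.588.
Y–Z: 14/27 sites differ → p ≈ 0.518519, d = −0.75 ln(1 − 0.691359) = 0.881682 ≈ 0.882.

d(X,Y) = 0.377, d(X,Z) = 0.588, d(Y,Z) = 0.882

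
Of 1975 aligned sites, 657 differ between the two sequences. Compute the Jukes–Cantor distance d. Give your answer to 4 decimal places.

p = 657/1975 ≈ 0.332658.
d = −(3/4) ln(1 − 4p/3) = −0.75 ln(1 − 0.443544) = −0.75 ln(0.556456)
  = −0.75 × (-0.586167) = 0.439625 substitutions/site.

0.4396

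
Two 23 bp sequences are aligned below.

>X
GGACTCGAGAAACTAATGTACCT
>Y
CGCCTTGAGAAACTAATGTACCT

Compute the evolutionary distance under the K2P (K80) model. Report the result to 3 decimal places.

0.143

Of 23 sites, 1 differences are transitions and 2 are transversions, so P = 1/23 ≈ 0.043478 and Q = 2/23 ≈ 0.086957.
Under the Kimura two-parameter model, d = −½ ln(1 − 2P − Q) − ¼ ln(1 − 2Q).
1 − 2P − Q = 0.826087, giving −½ ln(0.826087) = 0.095528.
1 − 2Q = 0.826086, giving −¼ ln(0.826086) = 0.047764.
d = 0.095528 + 0.047764 = 0.143292.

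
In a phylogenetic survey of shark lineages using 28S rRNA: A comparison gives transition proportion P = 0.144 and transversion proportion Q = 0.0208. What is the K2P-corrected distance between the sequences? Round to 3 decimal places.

Under the Kimura two-parameter model, d = −½ ln(1 − 2P − Q) − ¼ ln(1 − 2Q).
1 − 2P − Q = 0.6912, giving −½ ln(0.6912) = 0.184663.
1 − 2Q = 0.9584, giving −¼ ln(0.9584) = 0.010623.
d = 0.184663 + 0.010623 = 0.195286.

0.195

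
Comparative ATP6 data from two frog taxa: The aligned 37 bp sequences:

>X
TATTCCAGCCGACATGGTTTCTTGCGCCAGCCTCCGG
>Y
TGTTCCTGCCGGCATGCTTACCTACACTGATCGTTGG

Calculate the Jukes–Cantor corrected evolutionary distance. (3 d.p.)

0.583

The sequences differ at 15 of 37 sites, so p = 15/37 ≈ 0.405405.
d = −(3/4) ln(1 − 4p/3) = −0.75 ln(1 − 0.54054) = −0.75 ln(0.45946)
  = −0.75 × (-0.777703) = 0.583277 substitutions/site.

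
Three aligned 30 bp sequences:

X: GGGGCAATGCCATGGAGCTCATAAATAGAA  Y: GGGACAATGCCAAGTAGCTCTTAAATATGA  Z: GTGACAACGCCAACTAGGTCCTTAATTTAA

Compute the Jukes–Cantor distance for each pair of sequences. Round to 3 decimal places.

d(X,Y) = 0.233, d(X,Z) = 0.503, d(Y,Z) = 0.330

X–Y: 6/30 sites differ → p = 0.2, d = −0.75 ln(1 − 0.266667) = 0.232617 ≈ 0.233.
X–Z: 11/30 sites differ → p ≈ 0.366667, d = −0.75 ln(1 − 0.488889) = 0.503376 ≈ 0.503.
Y–Z: 8/30 sites differ → p ≈ 0.266667, d = −0.75 ln(1 − 0.355556) = 0.329526 ≈ 0.330.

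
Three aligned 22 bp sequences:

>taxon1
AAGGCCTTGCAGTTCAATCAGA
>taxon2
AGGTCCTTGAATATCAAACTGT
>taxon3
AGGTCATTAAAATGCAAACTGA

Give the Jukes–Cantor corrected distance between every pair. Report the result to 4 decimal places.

d(taxon1,taxon2) = 0.4975, d(taxon1,taxon3) = 0.5913, d(taxon2,taxon3) = 0.3390

taxon1–taxon2: 8/22 sites differ → p ≈ 0.363636, d = −0.75 ln(1 − 0.484848) = 0.497470 ≈ 0.4975.
taxon1–taxon3: 9/22 sites differ → p ≈ 0.409091, d = −0.75 ln(1 − 0.545455) = 0.591344 ≈ 0.5913.
taxon2–taxon3: 6/22 sites differ → p ≈ 0.272727, d = −0.75 ln(1 − 0.363636) = 0.338988 ≈ 0.3390.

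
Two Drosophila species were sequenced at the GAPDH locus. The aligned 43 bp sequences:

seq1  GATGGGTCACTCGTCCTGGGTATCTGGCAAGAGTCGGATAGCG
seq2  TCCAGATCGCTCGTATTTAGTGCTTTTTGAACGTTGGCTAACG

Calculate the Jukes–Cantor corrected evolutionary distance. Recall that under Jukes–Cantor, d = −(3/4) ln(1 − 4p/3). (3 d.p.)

0.860

The sequences differ at 22 of 43 sites, so p = 22/43 ≈ 0.511628.
d = −(3/4) ln(1 − 4p/3) = −0.75 ln(1 − 0.682171) = −0.75 ln(0.317829)
  = −0.75 × (-1.146242) = 0.859682 substitutions/site.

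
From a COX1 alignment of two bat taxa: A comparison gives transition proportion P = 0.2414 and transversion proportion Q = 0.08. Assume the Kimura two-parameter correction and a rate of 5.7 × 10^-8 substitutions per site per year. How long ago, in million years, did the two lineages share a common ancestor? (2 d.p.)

4.01

Under the Kimura two-parameter model, d = −½ ln(1 − 2P − Q) − ¼ ln(1 − 2Q).
1 − 2P − Q = 0.4372, giving −½ ln(0.4372) = 0.413682.
1 − 2Q = 0.84, giving −¼ ln(0.84) = 0.043588.
d = 0.413682 + 0.043588 = 0.457270.
Under a molecular clock d = 2μt, so t = d/(2μ) = 0.457270 / (2 × 5.7 × 10^-8) = 4.01 million years.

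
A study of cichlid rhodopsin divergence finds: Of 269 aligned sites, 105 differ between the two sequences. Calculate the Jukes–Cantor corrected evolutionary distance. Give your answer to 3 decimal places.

p = 105/269 ≈ 0.390335.
d = −(3/4) ln(1 − 4p/3) = −0.75 ln(1 − 0.520447) = −0.75 ln(0.479553)
  = −0.75 × (-0.734901) = 0.551176 substitutions/site.

0.551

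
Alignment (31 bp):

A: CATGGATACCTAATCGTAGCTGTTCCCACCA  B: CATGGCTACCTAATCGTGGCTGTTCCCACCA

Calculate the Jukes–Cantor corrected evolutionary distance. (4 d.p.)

0.0675

The sequences differ at 2 of 31 sites (6, 18), so p = 2/31 ≈ 0.064516.
d = −(3/4) ln(1 − 4p/3) = −0.75 ln(1 − 0.086021) = −0.75 ln(0.913979)
  = −0.75 × (-0.089948) = 0.067461 substitutions/site.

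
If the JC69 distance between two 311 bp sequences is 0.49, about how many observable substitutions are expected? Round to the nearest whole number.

Invert JC69: p = (3/4)(1 − e^(−4d/3)) = 0.75 × (1 − e^(-0.653333)) = 0.75 × (1 − 0.520309) = 0.359768.
Expected differing sites = pL ≈ 0.359768 × 311 = 111.887848 ≈ 112.

112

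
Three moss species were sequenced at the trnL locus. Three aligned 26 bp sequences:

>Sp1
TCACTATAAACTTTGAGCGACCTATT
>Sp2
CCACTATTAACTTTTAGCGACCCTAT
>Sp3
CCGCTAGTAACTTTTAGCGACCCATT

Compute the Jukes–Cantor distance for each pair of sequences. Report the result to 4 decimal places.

Sp1–Sp2: 6/26 sites differ → p ≈ 0.230769, d = −0.75 ln(1 − 0.307692) = 0.275793 ≈ 0.2758.
Sp1–Sp3: 6/26 sites differ → p ≈ 0.230769, d = −0.75 ln(1 − 0.307692) = 0.275793 ≈ 0.2758.
Sp2–Sp3: 4/26 sites differ → p ≈ 0.153846, d = −0.75 ln(1 − 0.205128) = 0.172181 ≈ 0.1722.

d(Sp1,Sp2) = 0.2758, d(Sp1,Sp3) = 0.2758, d(Sp2,Sp3) = 0.1722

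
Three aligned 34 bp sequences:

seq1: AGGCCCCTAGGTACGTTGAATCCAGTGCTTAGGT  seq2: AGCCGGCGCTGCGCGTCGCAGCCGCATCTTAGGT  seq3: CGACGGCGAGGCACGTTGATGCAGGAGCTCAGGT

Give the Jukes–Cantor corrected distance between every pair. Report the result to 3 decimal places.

seq1–seq2: 15/34 sites differ → p ≈ 0.441176, d = −0.75 ln(1 − 0.588235) = 0.665477 ≈ 0.665.
seq1–seq3: 12/34 sites differ → p ≈ 0.352941, d = −0.75 ln(1 − 0.470588) = 0.476991 ≈ 0.477.
seq2–seq3: 12/34 sites differ → p ≈ 0.352941, d = −0.75 ln(1 − 0.470588) = 0.476991 ≈ 0.477.

d(seq1,seq2) = 0.665, d(seq1,seq3) = 0.477, d(seq2,seq3) = 0.477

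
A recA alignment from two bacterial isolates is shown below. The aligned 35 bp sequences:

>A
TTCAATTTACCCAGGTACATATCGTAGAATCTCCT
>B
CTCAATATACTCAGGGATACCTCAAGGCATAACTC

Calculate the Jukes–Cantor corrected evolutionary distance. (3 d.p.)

0.635

The sequences differ at 15 of 35 sites, so p = 15/35 ≈ 0.428571.
d = −(3/4) ln(1 − 4p/3) = −0.75 ln(1 − 0.571428) = −0.75 ln(0.428572)
  = −0.75 × (-0.847297) = 0.635473 substitutions/site.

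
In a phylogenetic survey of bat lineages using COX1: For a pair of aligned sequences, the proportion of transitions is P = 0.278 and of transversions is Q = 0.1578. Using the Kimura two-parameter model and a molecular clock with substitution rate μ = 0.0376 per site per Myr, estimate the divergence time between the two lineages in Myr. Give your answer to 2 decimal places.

Under the Kimura two-parameter model, d = −½ ln(1 − 2P − Q) − ¼ ln(1 − 2Q).
1 − 2P − Q = 0.2862, giving −½ ln(0.2862) = 0.625532.
1 − 2Q = 0.6844, giving −¼ ln(0.6844) = 0.094803.
d = 0.625532 + 0.094803 = 0.720335.
Under a molecular clock d = 2μt, so t = d/(2μ) = 0.720335 / (2 × 0.0376) = 9.58 Myr.

9.58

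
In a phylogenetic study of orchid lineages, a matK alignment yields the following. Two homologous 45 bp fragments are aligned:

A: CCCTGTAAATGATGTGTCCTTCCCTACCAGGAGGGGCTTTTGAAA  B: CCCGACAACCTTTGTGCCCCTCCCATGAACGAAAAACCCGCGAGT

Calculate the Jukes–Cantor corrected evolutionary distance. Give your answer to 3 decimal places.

The sequences differ at 24 of 45 sites, so p = 24/45 ≈ 0.533333.
d = −(3/4) ln(1 − 4p/3) = −0.75 ln(1 − 0.711111) = −0.75 ln(0.288889)
  = −0.75 × (-1.241713) = 0.931285 substitutions/site.

0.931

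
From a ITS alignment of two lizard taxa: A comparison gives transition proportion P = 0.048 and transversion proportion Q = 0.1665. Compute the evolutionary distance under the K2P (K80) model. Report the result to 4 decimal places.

0.2535

Under the Kimura two-parameter model, d = −½ ln(1 − 2P − Q) − ¼ ln(1 − 2Q).
1 − 2P − Q = 0.7375, giving −½ ln(0.7375) = 0.152245.
1 − 2Q = 0.667, giving −¼ ln(0.667) = 0.101241.
d = 0.152245 + 0.101241 = 0.253486.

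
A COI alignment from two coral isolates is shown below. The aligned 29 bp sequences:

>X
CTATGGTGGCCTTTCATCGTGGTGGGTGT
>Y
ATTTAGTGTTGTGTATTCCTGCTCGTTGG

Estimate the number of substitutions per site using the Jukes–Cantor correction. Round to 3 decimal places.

The sequences differ at 14 of 29 sites, so p = 14/29 ≈ 0.482759.
d = −(3/4) ln(1 − 4p/3) = −0.75 ln(1 − 0.643679) = −0.75 ln(0.356321)
  = −0.75 × (-1.031923) = 0.773942 substitutions/site.

0.774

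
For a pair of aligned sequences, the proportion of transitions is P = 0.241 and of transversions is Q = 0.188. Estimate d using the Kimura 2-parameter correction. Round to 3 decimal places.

0.672

Under the Kimura two-parameter model, d = −½ ln(1 − 2P − Q) − ¼ ln(1 − 2Q).
1 − 2P − Q = 0.33, giving −½ ln(0.33) = 0.554331.
1 − 2Q = 0.624, giving −¼ ln(0.624) = 0.117901.
d = 0.554331 + 0.117901 = 0.672232.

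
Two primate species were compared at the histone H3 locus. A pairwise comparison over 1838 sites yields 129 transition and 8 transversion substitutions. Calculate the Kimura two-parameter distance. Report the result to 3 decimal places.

0.080

P = 129/1838 ≈ 0.070185 and Q = 8/1838 ≈ 0.004353.
Under the Kimura two-parameter model, d = −½ ln(1 − 2P − Q) − ¼ ln(1 − 2Q).
1 − 2P − Q = 0.855277, giving −½ ln(0.855277) = 0.078165.
1 − 2Q = 0.991294, giving −¼ ln(0.991294) = 0.002186.
d = 0.078165 + 0.002186 = 0.080351.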